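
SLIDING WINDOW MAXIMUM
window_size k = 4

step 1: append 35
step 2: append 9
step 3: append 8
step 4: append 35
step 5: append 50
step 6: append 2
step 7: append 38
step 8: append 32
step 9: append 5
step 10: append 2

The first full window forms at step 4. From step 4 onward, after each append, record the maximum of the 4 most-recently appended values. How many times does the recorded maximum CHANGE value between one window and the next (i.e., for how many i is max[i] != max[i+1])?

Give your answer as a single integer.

Answer: 2

Derivation:
step 1: append 35 -> window=[35] (not full yet)
step 2: append 9 -> window=[35, 9] (not full yet)
step 3: append 8 -> window=[35, 9, 8] (not full yet)
step 4: append 35 -> window=[35, 9, 8, 35] -> max=35
step 5: append 50 -> window=[9, 8, 35, 50] -> max=50
step 6: append 2 -> window=[8, 35, 50, 2] -> max=50
step 7: append 38 -> window=[35, 50, 2, 38] -> max=50
step 8: append 32 -> window=[50, 2, 38, 32] -> max=50
step 9: append 5 -> window=[2, 38, 32, 5] -> max=38
step 10: append 2 -> window=[38, 32, 5, 2] -> max=38
Recorded maximums: 35 50 50 50 50 38 38
Changes between consecutive maximums: 2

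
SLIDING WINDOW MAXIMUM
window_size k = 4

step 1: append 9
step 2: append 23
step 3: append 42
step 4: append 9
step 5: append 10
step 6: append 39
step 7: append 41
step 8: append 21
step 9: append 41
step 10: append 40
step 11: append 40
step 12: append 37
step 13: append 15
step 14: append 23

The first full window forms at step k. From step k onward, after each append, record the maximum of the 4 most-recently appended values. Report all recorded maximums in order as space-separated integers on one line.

step 1: append 9 -> window=[9] (not full yet)
step 2: append 23 -> window=[9, 23] (not full yet)
step 3: append 42 -> window=[9, 23, 42] (not full yet)
step 4: append 9 -> window=[9, 23, 42, 9] -> max=42
step 5: append 10 -> window=[23, 42, 9, 10] -> max=42
step 6: append 39 -> window=[42, 9, 10, 39] -> max=42
step 7: append 41 -> window=[9, 10, 39, 41] -> max=41
step 8: append 21 -> window=[10, 39, 41, 21] -> max=41
step 9: append 41 -> window=[39, 41, 21, 41] -> max=41
step 10: append 40 -> window=[41, 21, 41, 40] -> max=41
step 11: append 40 -> window=[21, 41, 40, 40] -> max=41
step 12: append 37 -> window=[41, 40, 40, 37] -> max=41
step 13: append 15 -> window=[40, 40, 37, 15] -> max=40
step 14: append 23 -> window=[40, 37, 15, 23] -> max=40

Answer: 42 42 42 41 41 41 41 41 41 40 40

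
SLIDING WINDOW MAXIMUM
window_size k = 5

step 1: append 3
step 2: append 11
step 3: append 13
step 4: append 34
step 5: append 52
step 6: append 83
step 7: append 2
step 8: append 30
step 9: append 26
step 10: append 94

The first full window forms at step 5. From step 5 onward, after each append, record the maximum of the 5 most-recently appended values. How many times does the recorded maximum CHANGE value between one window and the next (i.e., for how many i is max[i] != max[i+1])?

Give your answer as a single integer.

step 1: append 3 -> window=[3] (not full yet)
step 2: append 11 -> window=[3, 11] (not full yet)
step 3: append 13 -> window=[3, 11, 13] (not full yet)
step 4: append 34 -> window=[3, 11, 13, 34] (not full yet)
step 5: append 52 -> window=[3, 11, 13, 34, 52] -> max=52
step 6: append 83 -> window=[11, 13, 34, 52, 83] -> max=83
step 7: append 2 -> window=[13, 34, 52, 83, 2] -> max=83
step 8: append 30 -> window=[34, 52, 83, 2, 30] -> max=83
step 9: append 26 -> window=[52, 83, 2, 30, 26] -> max=83
step 10: append 94 -> window=[83, 2, 30, 26, 94] -> max=94
Recorded maximums: 52 83 83 83 83 94
Changes between consecutive maximums: 2

Answer: 2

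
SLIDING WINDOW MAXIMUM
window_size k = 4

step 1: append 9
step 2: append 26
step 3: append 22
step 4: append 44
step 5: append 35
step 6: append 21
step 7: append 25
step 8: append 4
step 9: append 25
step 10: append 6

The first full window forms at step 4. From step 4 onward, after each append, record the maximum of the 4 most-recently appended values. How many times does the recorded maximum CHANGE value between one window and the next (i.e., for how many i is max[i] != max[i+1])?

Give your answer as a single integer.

Answer: 2

Derivation:
step 1: append 9 -> window=[9] (not full yet)
step 2: append 26 -> window=[9, 26] (not full yet)
step 3: append 22 -> window=[9, 26, 22] (not full yet)
step 4: append 44 -> window=[9, 26, 22, 44] -> max=44
step 5: append 35 -> window=[26, 22, 44, 35] -> max=44
step 6: append 21 -> window=[22, 44, 35, 21] -> max=44
step 7: append 25 -> window=[44, 35, 21, 25] -> max=44
step 8: append 4 -> window=[35, 21, 25, 4] -> max=35
step 9: append 25 -> window=[21, 25, 4, 25] -> max=25
step 10: append 6 -> window=[25, 4, 25, 6] -> max=25
Recorded maximums: 44 44 44 44 35 25 25
Changes between consecutive maximums: 2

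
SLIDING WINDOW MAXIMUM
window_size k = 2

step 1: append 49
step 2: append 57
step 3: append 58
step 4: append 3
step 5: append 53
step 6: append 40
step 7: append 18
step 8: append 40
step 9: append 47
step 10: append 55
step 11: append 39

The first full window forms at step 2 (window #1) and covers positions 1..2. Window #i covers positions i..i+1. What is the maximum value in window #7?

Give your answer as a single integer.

Answer: 40

Derivation:
step 1: append 49 -> window=[49] (not full yet)
step 2: append 57 -> window=[49, 57] -> max=57
step 3: append 58 -> window=[57, 58] -> max=58
step 4: append 3 -> window=[58, 3] -> max=58
step 5: append 53 -> window=[3, 53] -> max=53
step 6: append 40 -> window=[53, 40] -> max=53
step 7: append 18 -> window=[40, 18] -> max=40
step 8: append 40 -> window=[18, 40] -> max=40
Window #7 max = 40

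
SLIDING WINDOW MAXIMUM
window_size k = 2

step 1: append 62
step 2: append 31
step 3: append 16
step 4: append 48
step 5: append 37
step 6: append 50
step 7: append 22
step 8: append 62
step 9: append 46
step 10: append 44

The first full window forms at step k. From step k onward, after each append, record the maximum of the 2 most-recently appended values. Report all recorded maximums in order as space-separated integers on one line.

step 1: append 62 -> window=[62] (not full yet)
step 2: append 31 -> window=[62, 31] -> max=62
step 3: append 16 -> window=[31, 16] -> max=31
step 4: append 48 -> window=[16, 48] -> max=48
step 5: append 37 -> window=[48, 37] -> max=48
step 6: append 50 -> window=[37, 50] -> max=50
step 7: append 22 -> window=[50, 22] -> max=50
step 8: append 62 -> window=[22, 62] -> max=62
step 9: append 46 -> window=[62, 46] -> max=62
step 10: append 44 -> window=[46, 44] -> max=46

Answer: 62 31 48 48 50 50 62 62 46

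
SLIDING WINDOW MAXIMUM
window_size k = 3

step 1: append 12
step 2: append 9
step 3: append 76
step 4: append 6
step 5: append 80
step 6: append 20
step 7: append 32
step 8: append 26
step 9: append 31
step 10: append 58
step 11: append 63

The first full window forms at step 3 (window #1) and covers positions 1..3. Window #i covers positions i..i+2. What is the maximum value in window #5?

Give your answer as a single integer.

step 1: append 12 -> window=[12] (not full yet)
step 2: append 9 -> window=[12, 9] (not full yet)
step 3: append 76 -> window=[12, 9, 76] -> max=76
step 4: append 6 -> window=[9, 76, 6] -> max=76
step 5: append 80 -> window=[76, 6, 80] -> max=80
step 6: append 20 -> window=[6, 80, 20] -> max=80
step 7: append 32 -> window=[80, 20, 32] -> max=80
Window #5 max = 80

Answer: 80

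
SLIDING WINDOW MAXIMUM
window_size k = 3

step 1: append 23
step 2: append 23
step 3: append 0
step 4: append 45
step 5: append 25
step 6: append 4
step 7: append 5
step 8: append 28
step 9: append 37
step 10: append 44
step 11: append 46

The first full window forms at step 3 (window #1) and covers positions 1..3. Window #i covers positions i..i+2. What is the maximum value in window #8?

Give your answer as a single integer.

Answer: 44

Derivation:
step 1: append 23 -> window=[23] (not full yet)
step 2: append 23 -> window=[23, 23] (not full yet)
step 3: append 0 -> window=[23, 23, 0] -> max=23
step 4: append 45 -> window=[23, 0, 45] -> max=45
step 5: append 25 -> window=[0, 45, 25] -> max=45
step 6: append 4 -> window=[45, 25, 4] -> max=45
step 7: append 5 -> window=[25, 4, 5] -> max=25
step 8: append 28 -> window=[4, 5, 28] -> max=28
step 9: append 37 -> window=[5, 28, 37] -> max=37
step 10: append 44 -> window=[28, 37, 44] -> max=44
Window #8 max = 44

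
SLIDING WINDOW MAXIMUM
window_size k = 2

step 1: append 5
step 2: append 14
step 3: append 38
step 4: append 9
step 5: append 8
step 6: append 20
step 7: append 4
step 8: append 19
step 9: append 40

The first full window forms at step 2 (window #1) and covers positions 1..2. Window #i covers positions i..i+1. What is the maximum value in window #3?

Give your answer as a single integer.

Answer: 38

Derivation:
step 1: append 5 -> window=[5] (not full yet)
step 2: append 14 -> window=[5, 14] -> max=14
step 3: append 38 -> window=[14, 38] -> max=38
step 4: append 9 -> window=[38, 9] -> max=38
Window #3 max = 38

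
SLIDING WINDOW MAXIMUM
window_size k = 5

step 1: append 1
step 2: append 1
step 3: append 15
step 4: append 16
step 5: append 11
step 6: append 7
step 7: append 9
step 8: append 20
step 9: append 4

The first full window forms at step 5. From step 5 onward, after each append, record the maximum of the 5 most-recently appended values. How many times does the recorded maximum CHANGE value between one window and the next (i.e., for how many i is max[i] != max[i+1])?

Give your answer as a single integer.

Answer: 1

Derivation:
step 1: append 1 -> window=[1] (not full yet)
step 2: append 1 -> window=[1, 1] (not full yet)
step 3: append 15 -> window=[1, 1, 15] (not full yet)
step 4: append 16 -> window=[1, 1, 15, 16] (not full yet)
step 5: append 11 -> window=[1, 1, 15, 16, 11] -> max=16
step 6: append 7 -> window=[1, 15, 16, 11, 7] -> max=16
step 7: append 9 -> window=[15, 16, 11, 7, 9] -> max=16
step 8: append 20 -> window=[16, 11, 7, 9, 20] -> max=20
step 9: append 4 -> window=[11, 7, 9, 20, 4] -> max=20
Recorded maximums: 16 16 16 20 20
Changes between consecutive maximums: 1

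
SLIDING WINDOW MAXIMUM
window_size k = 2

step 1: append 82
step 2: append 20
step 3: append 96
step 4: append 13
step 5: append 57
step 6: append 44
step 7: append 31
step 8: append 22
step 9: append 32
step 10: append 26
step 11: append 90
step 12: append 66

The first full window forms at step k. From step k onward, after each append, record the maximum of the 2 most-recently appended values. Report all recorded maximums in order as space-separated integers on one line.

step 1: append 82 -> window=[82] (not full yet)
step 2: append 20 -> window=[82, 20] -> max=82
step 3: append 96 -> window=[20, 96] -> max=96
step 4: append 13 -> window=[96, 13] -> max=96
step 5: append 57 -> window=[13, 57] -> max=57
step 6: append 44 -> window=[57, 44] -> max=57
step 7: append 31 -> window=[44, 31] -> max=44
step 8: append 22 -> window=[31, 22] -> max=31
step 9: append 32 -> window=[22, 32] -> max=32
step 10: append 26 -> window=[32, 26] -> max=32
step 11: append 90 -> window=[26, 90] -> max=90
step 12: append 66 -> window=[90, 66] -> max=90

Answer: 82 96 96 57 57 44 31 32 32 90 90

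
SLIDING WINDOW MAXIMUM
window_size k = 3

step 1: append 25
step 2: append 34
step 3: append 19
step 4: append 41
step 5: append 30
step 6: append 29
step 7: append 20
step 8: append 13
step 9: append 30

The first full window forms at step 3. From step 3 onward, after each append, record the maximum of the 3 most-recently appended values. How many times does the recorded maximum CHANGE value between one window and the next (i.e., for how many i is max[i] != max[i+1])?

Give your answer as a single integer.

Answer: 4

Derivation:
step 1: append 25 -> window=[25] (not full yet)
step 2: append 34 -> window=[25, 34] (not full yet)
step 3: append 19 -> window=[25, 34, 19] -> max=34
step 4: append 41 -> window=[34, 19, 41] -> max=41
step 5: append 30 -> window=[19, 41, 30] -> max=41
step 6: append 29 -> window=[41, 30, 29] -> max=41
step 7: append 20 -> window=[30, 29, 20] -> max=30
step 8: append 13 -> window=[29, 20, 13] -> max=29
step 9: append 30 -> window=[20, 13, 30] -> max=30
Recorded maximums: 34 41 41 41 30 29 30
Changes between consecutive maximums: 4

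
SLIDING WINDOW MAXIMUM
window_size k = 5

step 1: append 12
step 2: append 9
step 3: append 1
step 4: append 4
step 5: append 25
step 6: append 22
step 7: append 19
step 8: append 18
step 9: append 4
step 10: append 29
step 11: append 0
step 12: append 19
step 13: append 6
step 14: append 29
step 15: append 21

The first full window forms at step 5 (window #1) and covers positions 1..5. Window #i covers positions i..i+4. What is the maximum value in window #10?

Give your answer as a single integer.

step 1: append 12 -> window=[12] (not full yet)
step 2: append 9 -> window=[12, 9] (not full yet)
step 3: append 1 -> window=[12, 9, 1] (not full yet)
step 4: append 4 -> window=[12, 9, 1, 4] (not full yet)
step 5: append 25 -> window=[12, 9, 1, 4, 25] -> max=25
step 6: append 22 -> window=[9, 1, 4, 25, 22] -> max=25
step 7: append 19 -> window=[1, 4, 25, 22, 19] -> max=25
step 8: append 18 -> window=[4, 25, 22, 19, 18] -> max=25
step 9: append 4 -> window=[25, 22, 19, 18, 4] -> max=25
step 10: append 29 -> window=[22, 19, 18, 4, 29] -> max=29
step 11: append 0 -> window=[19, 18, 4, 29, 0] -> max=29
step 12: append 19 -> window=[18, 4, 29, 0, 19] -> max=29
step 13: append 6 -> window=[4, 29, 0, 19, 6] -> max=29
step 14: append 29 -> window=[29, 0, 19, 6, 29] -> max=29
Window #10 max = 29

Answer: 29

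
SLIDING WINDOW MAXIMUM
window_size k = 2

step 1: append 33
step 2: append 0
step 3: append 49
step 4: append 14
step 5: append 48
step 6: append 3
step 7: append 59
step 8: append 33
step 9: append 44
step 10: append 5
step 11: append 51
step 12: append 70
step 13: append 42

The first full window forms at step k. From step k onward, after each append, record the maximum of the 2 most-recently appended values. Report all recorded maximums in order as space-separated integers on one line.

Answer: 33 49 49 48 48 59 59 44 44 51 70 70

Derivation:
step 1: append 33 -> window=[33] (not full yet)
step 2: append 0 -> window=[33, 0] -> max=33
step 3: append 49 -> window=[0, 49] -> max=49
step 4: append 14 -> window=[49, 14] -> max=49
step 5: append 48 -> window=[14, 48] -> max=48
step 6: append 3 -> window=[48, 3] -> max=48
step 7: append 59 -> window=[3, 59] -> max=59
step 8: append 33 -> window=[59, 33] -> max=59
step 9: append 44 -> window=[33, 44] -> max=44
step 10: append 5 -> window=[44, 5] -> max=44
step 11: append 51 -> window=[5, 51] -> max=51
step 12: append 70 -> window=[51, 70] -> max=70
step 13: append 42 -> window=[70, 42] -> max=70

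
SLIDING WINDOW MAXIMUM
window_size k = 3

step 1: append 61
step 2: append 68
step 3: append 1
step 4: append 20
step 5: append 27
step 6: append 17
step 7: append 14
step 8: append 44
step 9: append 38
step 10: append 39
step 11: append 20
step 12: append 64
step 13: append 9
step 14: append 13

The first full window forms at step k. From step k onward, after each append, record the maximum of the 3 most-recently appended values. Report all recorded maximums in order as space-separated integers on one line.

Answer: 68 68 27 27 27 44 44 44 39 64 64 64

Derivation:
step 1: append 61 -> window=[61] (not full yet)
step 2: append 68 -> window=[61, 68] (not full yet)
step 3: append 1 -> window=[61, 68, 1] -> max=68
step 4: append 20 -> window=[68, 1, 20] -> max=68
step 5: append 27 -> window=[1, 20, 27] -> max=27
step 6: append 17 -> window=[20, 27, 17] -> max=27
step 7: append 14 -> window=[27, 17, 14] -> max=27
step 8: append 44 -> window=[17, 14, 44] -> max=44
step 9: append 38 -> window=[14, 44, 38] -> max=44
step 10: append 39 -> window=[44, 38, 39] -> max=44
step 11: append 20 -> window=[38, 39, 20] -> max=39
step 12: append 64 -> window=[39, 20, 64] -> max=64
step 13: append 9 -> window=[20, 64, 9] -> max=64
step 14: append 13 -> window=[64, 9, 13] -> max=64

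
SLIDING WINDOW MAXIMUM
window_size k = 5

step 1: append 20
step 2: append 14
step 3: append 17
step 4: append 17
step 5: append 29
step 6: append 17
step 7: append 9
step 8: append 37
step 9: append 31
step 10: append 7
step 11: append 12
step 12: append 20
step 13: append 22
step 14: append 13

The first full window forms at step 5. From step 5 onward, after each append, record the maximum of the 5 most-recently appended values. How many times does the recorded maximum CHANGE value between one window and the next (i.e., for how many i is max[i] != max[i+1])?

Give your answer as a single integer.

Answer: 3

Derivation:
step 1: append 20 -> window=[20] (not full yet)
step 2: append 14 -> window=[20, 14] (not full yet)
step 3: append 17 -> window=[20, 14, 17] (not full yet)
step 4: append 17 -> window=[20, 14, 17, 17] (not full yet)
step 5: append 29 -> window=[20, 14, 17, 17, 29] -> max=29
step 6: append 17 -> window=[14, 17, 17, 29, 17] -> max=29
step 7: append 9 -> window=[17, 17, 29, 17, 9] -> max=29
step 8: append 37 -> window=[17, 29, 17, 9, 37] -> max=37
step 9: append 31 -> window=[29, 17, 9, 37, 31] -> max=37
step 10: append 7 -> window=[17, 9, 37, 31, 7] -> max=37
step 11: append 12 -> window=[9, 37, 31, 7, 12] -> max=37
step 12: append 20 -> window=[37, 31, 7, 12, 20] -> max=37
step 13: append 22 -> window=[31, 7, 12, 20, 22] -> max=31
step 14: append 13 -> window=[7, 12, 20, 22, 13] -> max=22
Recorded maximums: 29 29 29 37 37 37 37 37 31 22
Changes between consecutive maximums: 3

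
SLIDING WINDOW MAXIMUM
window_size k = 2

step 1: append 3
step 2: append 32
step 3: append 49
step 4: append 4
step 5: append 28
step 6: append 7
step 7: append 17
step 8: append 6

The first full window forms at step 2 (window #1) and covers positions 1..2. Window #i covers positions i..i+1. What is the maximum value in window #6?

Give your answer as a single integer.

step 1: append 3 -> window=[3] (not full yet)
step 2: append 32 -> window=[3, 32] -> max=32
step 3: append 49 -> window=[32, 49] -> max=49
step 4: append 4 -> window=[49, 4] -> max=49
step 5: append 28 -> window=[4, 28] -> max=28
step 6: append 7 -> window=[28, 7] -> max=28
step 7: append 17 -> window=[7, 17] -> max=17
Window #6 max = 17

Answer: 17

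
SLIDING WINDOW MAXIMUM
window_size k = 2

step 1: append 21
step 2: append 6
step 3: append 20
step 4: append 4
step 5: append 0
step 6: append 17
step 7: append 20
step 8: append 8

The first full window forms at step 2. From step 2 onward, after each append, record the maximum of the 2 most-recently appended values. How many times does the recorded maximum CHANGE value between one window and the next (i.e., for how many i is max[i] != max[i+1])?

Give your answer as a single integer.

step 1: append 21 -> window=[21] (not full yet)
step 2: append 6 -> window=[21, 6] -> max=21
step 3: append 20 -> window=[6, 20] -> max=20
step 4: append 4 -> window=[20, 4] -> max=20
step 5: append 0 -> window=[4, 0] -> max=4
step 6: append 17 -> window=[0, 17] -> max=17
step 7: append 20 -> window=[17, 20] -> max=20
step 8: append 8 -> window=[20, 8] -> max=20
Recorded maximums: 21 20 20 4 17 20 20
Changes between consecutive maximums: 4

Answer: 4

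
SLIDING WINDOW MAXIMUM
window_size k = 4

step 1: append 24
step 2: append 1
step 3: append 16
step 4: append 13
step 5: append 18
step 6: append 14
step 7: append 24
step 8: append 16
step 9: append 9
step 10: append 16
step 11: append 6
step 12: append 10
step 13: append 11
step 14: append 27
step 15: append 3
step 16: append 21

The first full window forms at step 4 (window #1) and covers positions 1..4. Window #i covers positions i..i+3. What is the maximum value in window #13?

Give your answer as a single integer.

step 1: append 24 -> window=[24] (not full yet)
step 2: append 1 -> window=[24, 1] (not full yet)
step 3: append 16 -> window=[24, 1, 16] (not full yet)
step 4: append 13 -> window=[24, 1, 16, 13] -> max=24
step 5: append 18 -> window=[1, 16, 13, 18] -> max=18
step 6: append 14 -> window=[16, 13, 18, 14] -> max=18
step 7: append 24 -> window=[13, 18, 14, 24] -> max=24
step 8: append 16 -> window=[18, 14, 24, 16] -> max=24
step 9: append 9 -> window=[14, 24, 16, 9] -> max=24
step 10: append 16 -> window=[24, 16, 9, 16] -> max=24
step 11: append 6 -> window=[16, 9, 16, 6] -> max=16
step 12: append 10 -> window=[9, 16, 6, 10] -> max=16
step 13: append 11 -> window=[16, 6, 10, 11] -> max=16
step 14: append 27 -> window=[6, 10, 11, 27] -> max=27
step 15: append 3 -> window=[10, 11, 27, 3] -> max=27
step 16: append 21 -> window=[11, 27, 3, 21] -> max=27
Window #13 max = 27

Answer: 27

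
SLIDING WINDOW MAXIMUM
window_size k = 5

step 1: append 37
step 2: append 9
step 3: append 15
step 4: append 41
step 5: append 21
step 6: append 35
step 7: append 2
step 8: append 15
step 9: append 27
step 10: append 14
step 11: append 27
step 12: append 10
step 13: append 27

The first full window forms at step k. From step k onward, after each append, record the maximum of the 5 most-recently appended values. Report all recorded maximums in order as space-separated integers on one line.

Answer: 41 41 41 41 35 35 27 27 27

Derivation:
step 1: append 37 -> window=[37] (not full yet)
step 2: append 9 -> window=[37, 9] (not full yet)
step 3: append 15 -> window=[37, 9, 15] (not full yet)
step 4: append 41 -> window=[37, 9, 15, 41] (not full yet)
step 5: append 21 -> window=[37, 9, 15, 41, 21] -> max=41
step 6: append 35 -> window=[9, 15, 41, 21, 35] -> max=41
step 7: append 2 -> window=[15, 41, 21, 35, 2] -> max=41
step 8: append 15 -> window=[41, 21, 35, 2, 15] -> max=41
step 9: append 27 -> window=[21, 35, 2, 15, 27] -> max=35
step 10: append 14 -> window=[35, 2, 15, 27, 14] -> max=35
step 11: append 27 -> window=[2, 15, 27, 14, 27] -> max=27
step 12: append 10 -> window=[15, 27, 14, 27, 10] -> max=27
step 13: append 27 -> window=[27, 14, 27, 10, 27] -> max=27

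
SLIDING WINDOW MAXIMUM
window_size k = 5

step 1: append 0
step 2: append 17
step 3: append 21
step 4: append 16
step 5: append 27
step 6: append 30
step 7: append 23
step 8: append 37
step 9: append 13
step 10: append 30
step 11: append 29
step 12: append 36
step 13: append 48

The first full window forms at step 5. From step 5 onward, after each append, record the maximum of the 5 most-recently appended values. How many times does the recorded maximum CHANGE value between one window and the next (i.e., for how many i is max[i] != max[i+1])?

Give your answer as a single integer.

Answer: 3

Derivation:
step 1: append 0 -> window=[0] (not full yet)
step 2: append 17 -> window=[0, 17] (not full yet)
step 3: append 21 -> window=[0, 17, 21] (not full yet)
step 4: append 16 -> window=[0, 17, 21, 16] (not full yet)
step 5: append 27 -> window=[0, 17, 21, 16, 27] -> max=27
step 6: append 30 -> window=[17, 21, 16, 27, 30] -> max=30
step 7: append 23 -> window=[21, 16, 27, 30, 23] -> max=30
step 8: append 37 -> window=[16, 27, 30, 23, 37] -> max=37
step 9: append 13 -> window=[27, 30, 23, 37, 13] -> max=37
step 10: append 30 -> window=[30, 23, 37, 13, 30] -> max=37
step 11: append 29 -> window=[23, 37, 13, 30, 29] -> max=37
step 12: append 36 -> window=[37, 13, 30, 29, 36] -> max=37
step 13: append 48 -> window=[13, 30, 29, 36, 48] -> max=48
Recorded maximums: 27 30 30 37 37 37 37 37 48
Changes between consecutive maximums: 3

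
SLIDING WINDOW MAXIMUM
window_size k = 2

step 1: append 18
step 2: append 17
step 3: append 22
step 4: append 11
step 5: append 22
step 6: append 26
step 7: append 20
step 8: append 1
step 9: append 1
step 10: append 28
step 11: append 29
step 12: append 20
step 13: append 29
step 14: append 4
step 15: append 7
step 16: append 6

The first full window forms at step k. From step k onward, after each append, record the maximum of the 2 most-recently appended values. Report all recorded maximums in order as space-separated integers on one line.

Answer: 18 22 22 22 26 26 20 1 28 29 29 29 29 7 7

Derivation:
step 1: append 18 -> window=[18] (not full yet)
step 2: append 17 -> window=[18, 17] -> max=18
step 3: append 22 -> window=[17, 22] -> max=22
step 4: append 11 -> window=[22, 11] -> max=22
step 5: append 22 -> window=[11, 22] -> max=22
step 6: append 26 -> window=[22, 26] -> max=26
step 7: append 20 -> window=[26, 20] -> max=26
step 8: append 1 -> window=[20, 1] -> max=20
step 9: append 1 -> window=[1, 1] -> max=1
step 10: append 28 -> window=[1, 28] -> max=28
step 11: append 29 -> window=[28, 29] -> max=29
step 12: append 20 -> window=[29, 20] -> max=29
step 13: append 29 -> window=[20, 29] -> max=29
step 14: append 4 -> window=[29, 4] -> max=29
step 15: append 7 -> window=[4, 7] -> max=7
step 16: append 6 -> window=[7, 6] -> max=7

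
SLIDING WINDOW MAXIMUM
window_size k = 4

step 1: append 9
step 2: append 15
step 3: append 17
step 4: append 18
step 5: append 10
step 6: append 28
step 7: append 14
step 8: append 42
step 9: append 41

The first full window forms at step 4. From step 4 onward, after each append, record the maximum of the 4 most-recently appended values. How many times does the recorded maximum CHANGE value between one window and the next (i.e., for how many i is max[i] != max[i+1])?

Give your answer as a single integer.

step 1: append 9 -> window=[9] (not full yet)
step 2: append 15 -> window=[9, 15] (not full yet)
step 3: append 17 -> window=[9, 15, 17] (not full yet)
step 4: append 18 -> window=[9, 15, 17, 18] -> max=18
step 5: append 10 -> window=[15, 17, 18, 10] -> max=18
step 6: append 28 -> window=[17, 18, 10, 28] -> max=28
step 7: append 14 -> window=[18, 10, 28, 14] -> max=28
step 8: append 42 -> window=[10, 28, 14, 42] -> max=42
step 9: append 41 -> window=[28, 14, 42, 41] -> max=42
Recorded maximums: 18 18 28 28 42 42
Changes between consecutive maximums: 2

Answer: 2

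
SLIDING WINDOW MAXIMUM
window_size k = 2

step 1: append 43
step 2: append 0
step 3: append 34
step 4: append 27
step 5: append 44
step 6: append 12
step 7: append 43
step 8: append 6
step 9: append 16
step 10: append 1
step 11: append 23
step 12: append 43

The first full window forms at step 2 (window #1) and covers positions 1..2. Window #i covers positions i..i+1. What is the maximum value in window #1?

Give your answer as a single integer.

Answer: 43

Derivation:
step 1: append 43 -> window=[43] (not full yet)
step 2: append 0 -> window=[43, 0] -> max=43
Window #1 max = 43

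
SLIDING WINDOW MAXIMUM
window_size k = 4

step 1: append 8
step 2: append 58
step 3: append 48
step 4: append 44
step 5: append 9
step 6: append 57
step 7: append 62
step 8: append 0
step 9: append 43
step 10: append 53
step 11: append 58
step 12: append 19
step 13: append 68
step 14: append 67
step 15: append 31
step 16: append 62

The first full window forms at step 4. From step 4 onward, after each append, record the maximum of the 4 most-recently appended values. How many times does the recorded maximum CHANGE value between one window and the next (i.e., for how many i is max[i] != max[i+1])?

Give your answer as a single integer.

Answer: 4

Derivation:
step 1: append 8 -> window=[8] (not full yet)
step 2: append 58 -> window=[8, 58] (not full yet)
step 3: append 48 -> window=[8, 58, 48] (not full yet)
step 4: append 44 -> window=[8, 58, 48, 44] -> max=58
step 5: append 9 -> window=[58, 48, 44, 9] -> max=58
step 6: append 57 -> window=[48, 44, 9, 57] -> max=57
step 7: append 62 -> window=[44, 9, 57, 62] -> max=62
step 8: append 0 -> window=[9, 57, 62, 0] -> max=62
step 9: append 43 -> window=[57, 62, 0, 43] -> max=62
step 10: append 53 -> window=[62, 0, 43, 53] -> max=62
step 11: append 58 -> window=[0, 43, 53, 58] -> max=58
step 12: append 19 -> window=[43, 53, 58, 19] -> max=58
step 13: append 68 -> window=[53, 58, 19, 68] -> max=68
step 14: append 67 -> window=[58, 19, 68, 67] -> max=68
step 15: append 31 -> window=[19, 68, 67, 31] -> max=68
step 16: append 62 -> window=[68, 67, 31, 62] -> max=68
Recorded maximums: 58 58 57 62 62 62 62 58 58 68 68 68 68
Changes between consecutive maximums: 4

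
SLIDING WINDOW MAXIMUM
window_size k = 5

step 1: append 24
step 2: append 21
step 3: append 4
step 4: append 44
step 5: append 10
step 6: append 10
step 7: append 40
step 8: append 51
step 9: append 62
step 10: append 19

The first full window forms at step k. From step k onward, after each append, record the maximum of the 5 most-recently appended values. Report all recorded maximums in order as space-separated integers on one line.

step 1: append 24 -> window=[24] (not full yet)
step 2: append 21 -> window=[24, 21] (not full yet)
step 3: append 4 -> window=[24, 21, 4] (not full yet)
step 4: append 44 -> window=[24, 21, 4, 44] (not full yet)
step 5: append 10 -> window=[24, 21, 4, 44, 10] -> max=44
step 6: append 10 -> window=[21, 4, 44, 10, 10] -> max=44
step 7: append 40 -> window=[4, 44, 10, 10, 40] -> max=44
step 8: append 51 -> window=[44, 10, 10, 40, 51] -> max=51
step 9: append 62 -> window=[10, 10, 40, 51, 62] -> max=62
step 10: append 19 -> window=[10, 40, 51, 62, 19] -> max=62

Answer: 44 44 44 51 62 62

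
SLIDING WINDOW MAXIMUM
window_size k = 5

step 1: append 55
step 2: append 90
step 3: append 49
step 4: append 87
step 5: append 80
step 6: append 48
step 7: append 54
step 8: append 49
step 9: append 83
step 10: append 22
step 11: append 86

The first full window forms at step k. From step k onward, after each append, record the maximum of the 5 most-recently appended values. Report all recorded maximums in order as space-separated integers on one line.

Answer: 90 90 87 87 83 83 86

Derivation:
step 1: append 55 -> window=[55] (not full yet)
step 2: append 90 -> window=[55, 90] (not full yet)
step 3: append 49 -> window=[55, 90, 49] (not full yet)
step 4: append 87 -> window=[55, 90, 49, 87] (not full yet)
step 5: append 80 -> window=[55, 90, 49, 87, 80] -> max=90
step 6: append 48 -> window=[90, 49, 87, 80, 48] -> max=90
step 7: append 54 -> window=[49, 87, 80, 48, 54] -> max=87
step 8: append 49 -> window=[87, 80, 48, 54, 49] -> max=87
step 9: append 83 -> window=[80, 48, 54, 49, 83] -> max=83
step 10: append 22 -> window=[48, 54, 49, 83, 22] -> max=83
step 11: append 86 -> window=[54, 49, 83, 22, 86] -> max=86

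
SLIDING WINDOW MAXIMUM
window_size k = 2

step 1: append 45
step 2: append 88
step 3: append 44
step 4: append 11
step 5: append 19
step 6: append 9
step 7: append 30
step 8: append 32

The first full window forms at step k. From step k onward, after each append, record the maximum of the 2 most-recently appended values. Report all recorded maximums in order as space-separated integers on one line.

step 1: append 45 -> window=[45] (not full yet)
step 2: append 88 -> window=[45, 88] -> max=88
step 3: append 44 -> window=[88, 44] -> max=88
step 4: append 11 -> window=[44, 11] -> max=44
step 5: append 19 -> window=[11, 19] -> max=19
step 6: append 9 -> window=[19, 9] -> max=19
step 7: append 30 -> window=[9, 30] -> max=30
step 8: append 32 -> window=[30, 32] -> max=32

Answer: 88 88 44 19 19 30 32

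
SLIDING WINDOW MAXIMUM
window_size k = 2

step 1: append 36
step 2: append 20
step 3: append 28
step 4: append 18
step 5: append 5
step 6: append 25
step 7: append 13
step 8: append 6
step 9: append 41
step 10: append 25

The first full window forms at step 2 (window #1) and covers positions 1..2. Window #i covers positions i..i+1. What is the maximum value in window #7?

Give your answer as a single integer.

step 1: append 36 -> window=[36] (not full yet)
step 2: append 20 -> window=[36, 20] -> max=36
step 3: append 28 -> window=[20, 28] -> max=28
step 4: append 18 -> window=[28, 18] -> max=28
step 5: append 5 -> window=[18, 5] -> max=18
step 6: append 25 -> window=[5, 25] -> max=25
step 7: append 13 -> window=[25, 13] -> max=25
step 8: append 6 -> window=[13, 6] -> max=13
Window #7 max = 13

Answer: 13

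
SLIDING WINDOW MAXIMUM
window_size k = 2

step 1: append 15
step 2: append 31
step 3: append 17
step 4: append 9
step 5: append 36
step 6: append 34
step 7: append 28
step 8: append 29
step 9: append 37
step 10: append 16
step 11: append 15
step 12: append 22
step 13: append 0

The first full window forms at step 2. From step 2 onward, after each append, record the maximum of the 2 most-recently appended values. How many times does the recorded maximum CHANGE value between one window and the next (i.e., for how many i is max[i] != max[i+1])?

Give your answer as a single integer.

step 1: append 15 -> window=[15] (not full yet)
step 2: append 31 -> window=[15, 31] -> max=31
step 3: append 17 -> window=[31, 17] -> max=31
step 4: append 9 -> window=[17, 9] -> max=17
step 5: append 36 -> window=[9, 36] -> max=36
step 6: append 34 -> window=[36, 34] -> max=36
step 7: append 28 -> window=[34, 28] -> max=34
step 8: append 29 -> window=[28, 29] -> max=29
step 9: append 37 -> window=[29, 37] -> max=37
step 10: append 16 -> window=[37, 16] -> max=37
step 11: append 15 -> window=[16, 15] -> max=16
step 12: append 22 -> window=[15, 22] -> max=22
step 13: append 0 -> window=[22, 0] -> max=22
Recorded maximums: 31 31 17 36 36 34 29 37 37 16 22 22
Changes between consecutive maximums: 7

Answer: 7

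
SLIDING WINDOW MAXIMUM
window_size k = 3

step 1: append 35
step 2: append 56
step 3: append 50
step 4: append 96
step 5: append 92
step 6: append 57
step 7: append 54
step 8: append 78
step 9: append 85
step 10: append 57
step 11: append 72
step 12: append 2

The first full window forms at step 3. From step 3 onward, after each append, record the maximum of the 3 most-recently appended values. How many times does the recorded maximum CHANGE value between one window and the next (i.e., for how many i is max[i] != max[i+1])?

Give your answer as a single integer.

Answer: 5

Derivation:
step 1: append 35 -> window=[35] (not full yet)
step 2: append 56 -> window=[35, 56] (not full yet)
step 3: append 50 -> window=[35, 56, 50] -> max=56
step 4: append 96 -> window=[56, 50, 96] -> max=96
step 5: append 92 -> window=[50, 96, 92] -> max=96
step 6: append 57 -> window=[96, 92, 57] -> max=96
step 7: append 54 -> window=[92, 57, 54] -> max=92
step 8: append 78 -> window=[57, 54, 78] -> max=78
step 9: append 85 -> window=[54, 78, 85] -> max=85
step 10: append 57 -> window=[78, 85, 57] -> max=85
step 11: append 72 -> window=[85, 57, 72] -> max=85
step 12: append 2 -> window=[57, 72, 2] -> max=72
Recorded maximums: 56 96 96 96 92 78 85 85 85 72
Changes between consecutive maximums: 5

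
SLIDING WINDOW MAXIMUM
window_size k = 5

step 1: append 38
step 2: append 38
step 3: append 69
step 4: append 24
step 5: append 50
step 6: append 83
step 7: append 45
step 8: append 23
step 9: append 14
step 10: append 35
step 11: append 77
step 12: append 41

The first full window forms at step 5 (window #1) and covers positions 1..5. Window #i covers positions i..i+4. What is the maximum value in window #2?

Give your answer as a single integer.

Answer: 83

Derivation:
step 1: append 38 -> window=[38] (not full yet)
step 2: append 38 -> window=[38, 38] (not full yet)
step 3: append 69 -> window=[38, 38, 69] (not full yet)
step 4: append 24 -> window=[38, 38, 69, 24] (not full yet)
step 5: append 50 -> window=[38, 38, 69, 24, 50] -> max=69
step 6: append 83 -> window=[38, 69, 24, 50, 83] -> max=83
Window #2 max = 83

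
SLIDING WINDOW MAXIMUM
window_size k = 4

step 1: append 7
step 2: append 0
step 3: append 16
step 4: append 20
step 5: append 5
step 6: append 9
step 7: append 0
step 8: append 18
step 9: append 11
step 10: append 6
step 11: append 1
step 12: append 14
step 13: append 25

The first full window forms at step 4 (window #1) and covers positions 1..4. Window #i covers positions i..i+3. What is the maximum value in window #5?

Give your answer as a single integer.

step 1: append 7 -> window=[7] (not full yet)
step 2: append 0 -> window=[7, 0] (not full yet)
step 3: append 16 -> window=[7, 0, 16] (not full yet)
step 4: append 20 -> window=[7, 0, 16, 20] -> max=20
step 5: append 5 -> window=[0, 16, 20, 5] -> max=20
step 6: append 9 -> window=[16, 20, 5, 9] -> max=20
step 7: append 0 -> window=[20, 5, 9, 0] -> max=20
step 8: append 18 -> window=[5, 9, 0, 18] -> max=18
Window #5 max = 18

Answer: 18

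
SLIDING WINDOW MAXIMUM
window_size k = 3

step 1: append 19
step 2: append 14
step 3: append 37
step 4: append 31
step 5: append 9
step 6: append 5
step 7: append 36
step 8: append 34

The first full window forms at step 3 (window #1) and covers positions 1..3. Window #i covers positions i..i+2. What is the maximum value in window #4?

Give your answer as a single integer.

step 1: append 19 -> window=[19] (not full yet)
step 2: append 14 -> window=[19, 14] (not full yet)
step 3: append 37 -> window=[19, 14, 37] -> max=37
step 4: append 31 -> window=[14, 37, 31] -> max=37
step 5: append 9 -> window=[37, 31, 9] -> max=37
step 6: append 5 -> window=[31, 9, 5] -> max=31
Window #4 max = 31

Answer: 31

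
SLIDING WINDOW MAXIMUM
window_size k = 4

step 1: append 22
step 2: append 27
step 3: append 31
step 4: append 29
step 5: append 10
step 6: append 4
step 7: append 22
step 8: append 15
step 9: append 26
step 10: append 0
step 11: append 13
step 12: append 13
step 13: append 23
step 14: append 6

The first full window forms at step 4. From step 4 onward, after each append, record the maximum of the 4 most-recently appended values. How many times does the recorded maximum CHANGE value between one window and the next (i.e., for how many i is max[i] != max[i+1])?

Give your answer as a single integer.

step 1: append 22 -> window=[22] (not full yet)
step 2: append 27 -> window=[22, 27] (not full yet)
step 3: append 31 -> window=[22, 27, 31] (not full yet)
step 4: append 29 -> window=[22, 27, 31, 29] -> max=31
step 5: append 10 -> window=[27, 31, 29, 10] -> max=31
step 6: append 4 -> window=[31, 29, 10, 4] -> max=31
step 7: append 22 -> window=[29, 10, 4, 22] -> max=29
step 8: append 15 -> window=[10, 4, 22, 15] -> max=22
step 9: append 26 -> window=[4, 22, 15, 26] -> max=26
step 10: append 0 -> window=[22, 15, 26, 0] -> max=26
step 11: append 13 -> window=[15, 26, 0, 13] -> max=26
step 12: append 13 -> window=[26, 0, 13, 13] -> max=26
step 13: append 23 -> window=[0, 13, 13, 23] -> max=23
step 14: append 6 -> window=[13, 13, 23, 6] -> max=23
Recorded maximums: 31 31 31 29 22 26 26 26 26 23 23
Changes between consecutive maximums: 4

Answer: 4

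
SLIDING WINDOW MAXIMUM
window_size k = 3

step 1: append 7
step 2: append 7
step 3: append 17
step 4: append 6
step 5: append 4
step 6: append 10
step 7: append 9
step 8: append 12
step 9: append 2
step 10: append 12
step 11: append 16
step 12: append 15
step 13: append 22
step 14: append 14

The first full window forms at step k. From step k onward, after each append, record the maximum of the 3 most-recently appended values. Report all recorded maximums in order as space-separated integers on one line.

step 1: append 7 -> window=[7] (not full yet)
step 2: append 7 -> window=[7, 7] (not full yet)
step 3: append 17 -> window=[7, 7, 17] -> max=17
step 4: append 6 -> window=[7, 17, 6] -> max=17
step 5: append 4 -> window=[17, 6, 4] -> max=17
step 6: append 10 -> window=[6, 4, 10] -> max=10
step 7: append 9 -> window=[4, 10, 9] -> max=10
step 8: append 12 -> window=[10, 9, 12] -> max=12
step 9: append 2 -> window=[9, 12, 2] -> max=12
step 10: append 12 -> window=[12, 2, 12] -> max=12
step 11: append 16 -> window=[2, 12, 16] -> max=16
step 12: append 15 -> window=[12, 16, 15] -> max=16
step 13: append 22 -> window=[16, 15, 22] -> max=22
step 14: append 14 -> window=[15, 22, 14] -> max=22

Answer: 17 17 17 10 10 12 12 12 16 16 22 22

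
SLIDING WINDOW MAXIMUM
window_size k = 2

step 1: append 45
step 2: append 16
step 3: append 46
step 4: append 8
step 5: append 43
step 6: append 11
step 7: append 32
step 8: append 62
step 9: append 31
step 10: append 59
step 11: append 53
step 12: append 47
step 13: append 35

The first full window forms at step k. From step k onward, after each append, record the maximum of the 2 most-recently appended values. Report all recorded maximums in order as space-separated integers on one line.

Answer: 45 46 46 43 43 32 62 62 59 59 53 47

Derivation:
step 1: append 45 -> window=[45] (not full yet)
step 2: append 16 -> window=[45, 16] -> max=45
step 3: append 46 -> window=[16, 46] -> max=46
step 4: append 8 -> window=[46, 8] -> max=46
step 5: append 43 -> window=[8, 43] -> max=43
step 6: append 11 -> window=[43, 11] -> max=43
step 7: append 32 -> window=[11, 32] -> max=32
step 8: append 62 -> window=[32, 62] -> max=62
step 9: append 31 -> window=[62, 31] -> max=62
step 10: append 59 -> window=[31, 59] -> max=59
step 11: append 53 -> window=[59, 53] -> max=59
step 12: append 47 -> window=[53, 47] -> max=53
step 13: append 35 -> window=[47, 35] -> max=47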